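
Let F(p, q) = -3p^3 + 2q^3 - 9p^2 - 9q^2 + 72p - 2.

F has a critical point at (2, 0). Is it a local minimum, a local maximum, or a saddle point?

local maximum

The mixed partial ∂²F/∂p∂q is 0, so the Hessian at any point is diag(F_pp, F_qq) = diag(-18(p + 1), 6(2q - 3)).
At (2, 0): H = diag(-54, -18).
Both eigenvalues are negative, so H is negative definite: a local maximum.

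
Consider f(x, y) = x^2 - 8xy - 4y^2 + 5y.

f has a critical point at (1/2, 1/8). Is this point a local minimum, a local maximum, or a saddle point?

The Hessian of f is constant: H = [[2, -8], [-8, -8]].
det(H) = 2·(-8) − (-8)² = -80.
Since det(H) < 0, H is indefinite and the critical point is a saddle point.

saddle point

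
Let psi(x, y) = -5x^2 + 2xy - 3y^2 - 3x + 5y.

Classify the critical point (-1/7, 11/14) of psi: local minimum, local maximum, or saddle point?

The Hessian of psi is constant: H = [[-10, 2], [2, -6]].
det(H) = (-10)·(-6) − 2² = 56.
det(H) > 0 and tr(H) = -16 < 0, so H is negative definite and the point is a local maximum.

local maximum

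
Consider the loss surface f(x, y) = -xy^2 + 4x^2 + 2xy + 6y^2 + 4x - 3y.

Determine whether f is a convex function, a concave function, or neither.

The term -xy^2 is cubic, so the Hessian is not constant.
∂²f/∂y² = -2x + 12, which takes both signs as x varies (negative for sufficiently large x). A diagonal entry of the Hessian changing sign means the Hessian is neither positive- nor negative-semidefinite on all of R^2.

neither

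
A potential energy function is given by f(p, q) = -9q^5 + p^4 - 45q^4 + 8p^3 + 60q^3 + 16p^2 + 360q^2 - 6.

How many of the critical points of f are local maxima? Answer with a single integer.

f separates as a function of p plus a function of q, so ∇f=0 decouples.
∂f/∂p = 4p(p + 2)(p + 4) = 0 at p ∈ {-4, -2, 0}; ∂f/∂q = -45q(q - 2)(q + 2)(q + 4) = 0 at q ∈ {-4, -2, 0, 2}.
The Hessian is diagonal: diag(f_pp, f_qq). Second derivatives: f_pp(-4)=32, f_pp(-2)=-16, f_pp(0)=32; f_qq(-4)=2160, f_qq(-2)=-720, f_qq(0)=720, f_qq(2)=-2160.
Local maxima occur where both diagonal entries negative: (-2, -2), (-2, 2). Count: 2.

2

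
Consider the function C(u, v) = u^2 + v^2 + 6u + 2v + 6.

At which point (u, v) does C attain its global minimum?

C(u,v) separates as P(u) + Q(v) + 6, so its minimum is min P + min Q + 6.
P'(u) = 2u + 6 vanishes at u ∈ {-3}; Q'(v) = 2v + 2 vanishes at v ∈ {-1}.
Local minima of P (where P''>0): P(-3)=-9. Local minima of Q: Q(-1)=-1.
So the global minimum of C is P(-3) + Q(-1) + 6 = -9 − 1 + 6 = -4, attained at (-3, -1).

(-3, -1)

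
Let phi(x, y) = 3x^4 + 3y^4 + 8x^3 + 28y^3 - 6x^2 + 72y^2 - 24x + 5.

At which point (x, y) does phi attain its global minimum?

phi(x,y) separates as P(x) + Q(y) + 5, so its minimum is min P + min Q + 5.
P'(x) = 12(x - 1)(x + 1)(x + 2) vanishes at x ∈ {-2, -1, 1}; Q'(y) = 12y(y + 3)(y + 4) vanishes at y ∈ {-4, -3, 0}.
Local minima of P (where P''>0): P(-2)=8, P(1)=-19. Local minima of Q: Q(-4)=128, Q(0)=0.
So the global minimum of phi is P(1) + Q(0) + 5 = -19 + 0 + 5 = -14, attained at (1, 0).

(1, 0)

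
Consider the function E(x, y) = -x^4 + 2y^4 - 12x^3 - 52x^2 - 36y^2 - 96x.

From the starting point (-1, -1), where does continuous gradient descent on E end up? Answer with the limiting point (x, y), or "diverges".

E is separable, so gradient descent decouples: x follows -∂E/∂x, y follows -∂E/∂y.
∂E/∂x = -4(x + 2)(x + 3)(x + 4); at x=-1 this is -24, so x increases.
∂E/∂y = 8y(y - 3)(y + 3); at y=-1 this is 64, so y decreases.
The x-coordinate has no critical point in that direction and runs off to infinity.

diverges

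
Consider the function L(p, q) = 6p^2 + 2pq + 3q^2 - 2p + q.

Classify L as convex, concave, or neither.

convex

L is quadratic, so its Hessian is the constant matrix H = [[12, 2], [2, 6]].
det(H) = 68, tr(H) = 18.
det(H) > 0 and tr(H) > 0, so H is positive definite everywhere: convex.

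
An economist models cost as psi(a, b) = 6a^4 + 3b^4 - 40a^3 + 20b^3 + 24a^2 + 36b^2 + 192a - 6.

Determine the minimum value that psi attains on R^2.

psi(a,b) separates as P(a) + Q(b) − 6, so its minimum is min P + min Q − 6.
P'(a) = 24(a - 4)(a - 2)(a + 1) vanishes at a ∈ {-1, 2, 4}; Q'(b) = 12b(b + 2)(b + 3) vanishes at b ∈ {-3, -2, 0}.
Local minima of P (where P''>0): P(-1)=-122, P(4)=128. Local minima of Q: Q(-3)=27, Q(0)=0.
So the global minimum of psi is P(-1) + Q(0) − 6 = -122 + 0 − 6 = -128, attained at (-1, 0).

-128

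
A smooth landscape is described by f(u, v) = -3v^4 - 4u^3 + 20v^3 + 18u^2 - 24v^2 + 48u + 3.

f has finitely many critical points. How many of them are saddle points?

f separates as a function of u plus a function of v, so ∇f=0 decouples.
∂f/∂u = -12(u - 4)(u + 1) = 0 at u ∈ {-1, 4}; ∂f/∂v = -12v(v - 4)(v - 1) = 0 at v ∈ {0, 1, 4}.
The Hessian is diagonal: diag(f_uu, f_vv). Second derivatives: f_uu(-1)=60, f_uu(4)=-60; f_vv(0)=-48, f_vv(1)=36, f_vv(4)=-144.
Saddle points occur where the two diagonal entries have opposite signs: (-1, 0), (-1, 4), (4, 1). Count: 3.

3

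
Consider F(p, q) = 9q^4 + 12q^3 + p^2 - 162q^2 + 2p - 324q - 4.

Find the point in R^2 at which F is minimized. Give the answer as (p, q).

(-1, 3)

F(p,q) separates as A(p) + B(q) − 4, so its minimum is min A + min B − 4.
A'(p) = 2p + 2 vanishes at p ∈ {-1}; B'(q) = 36(q - 3)(q + 1)(q + 3) vanishes at q ∈ {-3, -1, 3}.
Local minima of A (where A''>0): A(-1)=-1. Local minima of B: B(-3)=-81, B(3)=-1377.
So the global minimum of F is A(-1) + B(3) − 4 = -1 − 1377 − 4 = -1382, attained at (-1, 3).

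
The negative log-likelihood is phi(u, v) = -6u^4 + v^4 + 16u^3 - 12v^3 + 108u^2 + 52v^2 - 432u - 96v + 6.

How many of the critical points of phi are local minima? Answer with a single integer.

phi separates as a function of u plus a function of v, so ∇phi=0 decouples.
∂phi/∂u = -24(u - 3)(u - 2)(u + 3) = 0 at u ∈ {-3, 2, 3}; ∂phi/∂v = 4(v - 4)(v - 3)(v - 2) = 0 at v ∈ {2, 3, 4}.
The Hessian is diagonal: diag(phi_uu, phi_vv). Second derivatives: phi_uu(-3)=-720, phi_uu(2)=120, phi_uu(3)=-144; phi_vv(2)=8, phi_vv(3)=-4, phi_vv(4)=8.
Local minima occur where both diagonal entries positive: (2, 2), (2, 4). Count: 2.

2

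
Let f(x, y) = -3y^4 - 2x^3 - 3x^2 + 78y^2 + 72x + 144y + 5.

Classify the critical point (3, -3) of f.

local maximum

The mixed partial ∂²f/∂x∂y is 0, so the Hessian at any point is diag(f_xx, f_yy) = diag(-6(2x + 1), 12(-3y^2 + 13)).
At (3, -3): H = diag(-42, -168).
Both eigenvalues are negative, so H is negative definite: a local maximum.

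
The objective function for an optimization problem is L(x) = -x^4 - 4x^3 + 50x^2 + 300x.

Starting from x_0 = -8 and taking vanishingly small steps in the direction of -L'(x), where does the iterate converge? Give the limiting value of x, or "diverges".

L'(x) = -4(x - 5)(x + 3)(x + 5), so L'(-8) = 780.
Gradient descent moves in the -L' direction, i.e. x is decreasing.
There is no critical point below x=-8, and L' keeps the same sign, so the iterate runs off to −∞.

diverges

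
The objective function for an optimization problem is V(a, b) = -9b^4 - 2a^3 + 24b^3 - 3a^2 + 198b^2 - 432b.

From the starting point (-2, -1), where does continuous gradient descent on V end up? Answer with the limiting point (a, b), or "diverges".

(-1, 1)

V is separable, so gradient descent decouples: a follows -∂V/∂a, b follows -∂V/∂b.
∂V/∂a = -6a(a + 1); at a=-2 this is -12, so a increases.
∂V/∂b = -36(b - 4)(b - 1)(b + 3); at b=-1 this is -720, so b increases.
a converges to its nearest critical value -1 (a local min of the a-part); b converges to 1. The iterate converges to (-1, 1).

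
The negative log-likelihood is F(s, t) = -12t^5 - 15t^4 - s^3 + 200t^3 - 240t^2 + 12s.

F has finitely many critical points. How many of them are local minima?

2

F separates as a function of s plus a function of t, so ∇F=0 decouples.
∂F/∂s = -3(s - 2)(s + 2) = 0 at s ∈ {-2, 2}; ∂F/∂t = -60t(t - 2)(t - 1)(t + 4) = 0 at t ∈ {-4, 0, 1, 2}.
The Hessian is diagonal: diag(F_ss, F_tt). Second derivatives: F_ss(-2)=12, F_ss(2)=-12; F_tt(-4)=7200, F_tt(0)=-480, F_tt(1)=300, F_tt(2)=-720.
Local minima occur where both diagonal entries positive: (-2, -4), (-2, 1). Count: 2.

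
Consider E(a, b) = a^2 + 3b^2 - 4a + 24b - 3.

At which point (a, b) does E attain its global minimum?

(2, -4)

E(a,b) separates as P(a) + Q(b) − 3, so its minimum is min P + min Q − 3.
P'(a) = 2a - 4 vanishes at a ∈ {2}; Q'(b) = 6b + 24 vanishes at b ∈ {-4}.
Local minima of P (where P''>0): P(2)=-4. Local minima of Q: Q(-4)=-48.
So the global minimum of E is P(2) + Q(-4) − 3 = -4 − 48 − 3 = -55, attained at (2, -4).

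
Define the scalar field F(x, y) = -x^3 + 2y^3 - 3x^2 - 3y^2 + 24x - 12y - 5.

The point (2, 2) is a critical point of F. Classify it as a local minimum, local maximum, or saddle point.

The mixed partial ∂²F/∂x∂y is 0, so the Hessian at any point is diag(F_xx, F_yy) = diag(-6(x + 1), 6(2y - 1)).
At (2, 2): H = diag(-18, 18).
The eigenvalues have opposite signs, so H is indefinite: a saddle point.

saddle point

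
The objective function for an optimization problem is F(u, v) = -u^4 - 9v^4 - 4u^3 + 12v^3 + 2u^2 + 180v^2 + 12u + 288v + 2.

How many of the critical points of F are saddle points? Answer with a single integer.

4

F separates as a function of u plus a function of v, so ∇F=0 decouples.
∂F/∂u = -4(u - 1)(u + 1)(u + 3) = 0 at u ∈ {-3, -1, 1}; ∂F/∂v = -36(v - 4)(v + 1)(v + 2) = 0 at v ∈ {-2, -1, 4}.
The Hessian is diagonal: diag(F_uu, F_vv). Second derivatives: F_uu(-3)=-32, F_uu(-1)=16, F_uu(1)=-32; F_vv(-2)=-216, F_vv(-1)=180, F_vv(4)=-1080.
Saddle points occur where the two diagonal entries have opposite signs: (-3, -1), (-1, -2), (-1, 4), (1, -1). Count: 4.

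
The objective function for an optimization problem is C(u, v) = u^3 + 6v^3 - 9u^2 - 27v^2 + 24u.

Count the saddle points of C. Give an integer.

C separates as a function of u plus a function of v, so ∇C=0 decouples.
∂C/∂u = 3(u - 4)(u - 2) = 0 at u ∈ {2, 4}; ∂C/∂v = 18v(v - 3) = 0 at v ∈ {0, 3}.
The Hessian is diagonal: diag(C_uu, C_vv). Second derivatives: C_uu(2)=-6, C_uu(4)=6; C_vv(0)=-54, C_vv(3)=54.
Saddle points occur where the two diagonal entries have opposite signs: (2, 3), (4, 0). Count: 2.

2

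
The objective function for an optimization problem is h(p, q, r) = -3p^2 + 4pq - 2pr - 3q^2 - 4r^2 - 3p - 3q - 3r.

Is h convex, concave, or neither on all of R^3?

concave

h is quadratic, so its Hessian is the constant matrix H = [[-6, 4, -2], [4, -6, 0], [-2, 0, -8]].
Leading principal minors: -6, 20, -136.
Signs alternate −, +, − ⇒ H ≺ 0 ⇒ concave.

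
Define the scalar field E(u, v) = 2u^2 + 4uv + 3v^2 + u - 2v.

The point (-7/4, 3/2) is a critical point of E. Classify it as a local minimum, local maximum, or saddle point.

The Hessian of E is constant: H = [[4, 4], [4, 6]].
det(H) = 4·6 − 4² = 8.
det(H) > 0 and tr(H) = 10 > 0, so H is positive definite and the point is a local minimum.

local minimum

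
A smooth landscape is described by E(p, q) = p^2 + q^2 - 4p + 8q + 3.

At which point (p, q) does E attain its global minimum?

(2, -4)

E(p,q) separates as A(p) + B(q) + 3, so its minimum is min A + min B + 3.
A'(p) = 2p - 4 vanishes at p ∈ {2}; B'(q) = 2q + 8 vanishes at q ∈ {-4}.
Local minima of A (where A''>0): A(2)=-4. Local minima of B: B(-4)=-16.
So the global minimum of E is A(2) + B(-4) + 3 = -4 − 16 + 3 = -17, attained at (2, -4).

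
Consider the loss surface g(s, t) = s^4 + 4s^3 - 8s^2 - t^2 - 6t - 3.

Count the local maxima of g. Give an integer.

1

g separates as a function of s plus a function of t, so ∇g=0 decouples.
∂g/∂s = 4s(s - 1)(s + 4) = 0 at s ∈ {-4, 0, 1}; ∂g/∂t = -2(t + 3) = 0 at t ∈ {-3}.
The Hessian is diagonal: diag(g_ss, g_tt). Second derivatives: g_ss(-4)=80, g_ss(0)=-16, g_ss(1)=20; g_tt(-3)=-2.
Local maxima occur where both diagonal entries negative: (0, -3). Count: 1.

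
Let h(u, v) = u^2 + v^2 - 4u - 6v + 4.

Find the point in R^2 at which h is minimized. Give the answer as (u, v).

(2, 3)

h(u,v) separates as P(u) + Q(v) + 4, so its minimum is min P + min Q + 4.
P'(u) = 2u - 4 vanishes at u ∈ {2}; Q'(v) = 2v - 6 vanishes at v ∈ {3}.
Local minima of P (where P''>0): P(2)=-4. Local minima of Q: Q(3)=-9.
So the global minimum of h is P(2) + Q(3) + 4 = -4 − 9 + 4 = -9, attained at (2, 3).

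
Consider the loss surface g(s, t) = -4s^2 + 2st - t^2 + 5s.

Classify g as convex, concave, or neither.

concave

g is quadratic, so its Hessian is the constant matrix H = [[-8, 2], [2, -2]].
det(H) = 12, tr(H) = -10.
det(H) > 0 and tr(H) < 0, so H is negative definite everywhere: concave.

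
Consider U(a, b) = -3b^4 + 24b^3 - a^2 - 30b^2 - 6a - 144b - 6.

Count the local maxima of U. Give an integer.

2

U separates as a function of a plus a function of b, so ∇U=0 decouples.
∂U/∂a = -2(a + 3) = 0 at a ∈ {-3}; ∂U/∂b = -12(b - 4)(b - 3)(b + 1) = 0 at b ∈ {-1, 3, 4}.
The Hessian is diagonal: diag(U_aa, U_bb). Second derivatives: U_aa(-3)=-2; U_bb(-1)=-240, U_bb(3)=48, U_bb(4)=-60.
Local maxima occur where both diagonal entries negative: (-3, -1), (-3, 4). Count: 2.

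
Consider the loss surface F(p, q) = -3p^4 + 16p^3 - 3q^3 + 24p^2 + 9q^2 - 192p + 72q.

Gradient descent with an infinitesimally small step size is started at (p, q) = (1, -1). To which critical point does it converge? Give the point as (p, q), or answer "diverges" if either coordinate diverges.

(2, -2)

F is separable, so gradient descent decouples: p follows -∂F/∂p, q follows -∂F/∂q.
∂F/∂p = -12(p - 4)(p - 2)(p + 2); at p=1 this is -108, so p increases.
∂F/∂q = -9(q - 4)(q + 2); at q=-1 this is 45, so q decreases.
p converges to its nearest critical value 2 (a local min of the p-part); q converges to -2. The iterate converges to (2, -2).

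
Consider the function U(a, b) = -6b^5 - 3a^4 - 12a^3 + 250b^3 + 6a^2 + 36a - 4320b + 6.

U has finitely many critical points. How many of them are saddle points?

6

U separates as a function of a plus a function of b, so ∇U=0 decouples.
∂U/∂a = -12(a - 1)(a + 1)(a + 3) = 0 at a ∈ {-3, -1, 1}; ∂U/∂b = -30(b - 4)(b - 3)(b + 3)(b + 4) = 0 at b ∈ {-4, -3, 3, 4}.
The Hessian is diagonal: diag(U_aa, U_bb). Second derivatives: U_aa(-3)=-96, U_aa(-1)=48, U_aa(1)=-96; U_bb(-4)=1680, U_bb(-3)=-1260, U_bb(3)=1260, U_bb(4)=-1680.
Saddle points occur where the two diagonal entries have opposite signs: (-3, -4), (-3, 3), (-1, -3), (-1, 4), (1, -4), (1, 3). Count: 6.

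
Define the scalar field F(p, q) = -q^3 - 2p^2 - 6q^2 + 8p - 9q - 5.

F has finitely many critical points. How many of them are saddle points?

1

F separates as a function of p plus a function of q, so ∇F=0 decouples.
∂F/∂p = -4(p - 2) = 0 at p ∈ {2}; ∂F/∂q = -3(q + 1)(q + 3) = 0 at q ∈ {-3, -1}.
The Hessian is diagonal: diag(F_pp, F_qq). Second derivatives: F_pp(2)=-4; F_qq(-3)=6, F_qq(-1)=-6.
Saddle points occur where the two diagonal entries have opposite signs: (2, -3). Count: 1.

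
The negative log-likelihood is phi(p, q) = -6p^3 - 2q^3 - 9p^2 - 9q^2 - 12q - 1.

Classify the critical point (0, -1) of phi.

The mixed partial ∂²phi/∂p∂q is 0, so the Hessian at any point is diag(phi_pp, phi_qq) = diag(-18(2p + 1), -6(2q + 3)).
At (0, -1): H = diag(-18, -6).
Both eigenvalues are negative, so H is negative definite: a local maximum.

local maximum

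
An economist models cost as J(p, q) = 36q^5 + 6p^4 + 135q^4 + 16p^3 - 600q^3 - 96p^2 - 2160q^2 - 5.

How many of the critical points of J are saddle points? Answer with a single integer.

J separates as a function of p plus a function of q, so ∇J=0 decouples.
∂J/∂p = 24p(p - 2)(p + 4) = 0 at p ∈ {-4, 0, 2}; ∂J/∂q = 180q(q - 3)(q + 2)(q + 4) = 0 at q ∈ {-4, -2, 0, 3}.
The Hessian is diagonal: diag(J_pp, J_qq). Second derivatives: J_pp(-4)=576, J_pp(0)=-192, J_pp(2)=288; J_qq(-4)=-10080, J_qq(-2)=3600, J_qq(0)=-4320, J_qq(3)=18900.
Saddle points occur where the two diagonal entries have opposite signs: (-4, -4), (-4, 0), (0, -2), (0, 3), (2, -4), (2, 0). Count: 6.

6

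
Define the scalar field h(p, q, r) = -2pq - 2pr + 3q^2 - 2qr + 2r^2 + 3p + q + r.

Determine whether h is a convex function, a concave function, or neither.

neither

h is quadratic, so its Hessian is the constant matrix H = [[0, -2, -2], [-2, 6, -2], [-2, -2, 4]].
Leading principal minors: 0, -4, -56.
Neither pattern holds ⇒ H is indefinite ⇒ neither convex nor concave.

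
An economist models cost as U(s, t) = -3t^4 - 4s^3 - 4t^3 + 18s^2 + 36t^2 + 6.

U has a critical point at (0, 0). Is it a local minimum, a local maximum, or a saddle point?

The mixed partial ∂²U/∂s∂t is 0, so the Hessian at any point is diag(U_ss, U_tt) = diag(12(-2s + 3), 12(-3t^2 - 2t + 6)).
At (0, 0): H = diag(36, 72).
Both eigenvalues are positive, so H is positive definite: a local minimum.

local minimum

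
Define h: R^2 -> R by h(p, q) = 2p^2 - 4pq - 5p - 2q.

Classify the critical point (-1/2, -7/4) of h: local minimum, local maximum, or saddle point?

The Hessian of h is constant: H = [[4, -4], [-4, 0]].
det(H) = 4·0 − (-4)² = -16.
Since det(H) < 0, H is indefinite and the critical point is a saddle point.

saddle point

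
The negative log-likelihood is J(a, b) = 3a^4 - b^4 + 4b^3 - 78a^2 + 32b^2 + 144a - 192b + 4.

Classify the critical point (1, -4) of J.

local maximum

The mixed partial ∂²J/∂a∂b is 0, so the Hessian at any point is diag(J_aa, J_bb) = diag(12(3a^2 - 13), 4(-3b^2 + 6b + 16)).
At (1, -4): H = diag(-120, -224).
Both eigenvalues are negative, so H is negative definite: a local maximum.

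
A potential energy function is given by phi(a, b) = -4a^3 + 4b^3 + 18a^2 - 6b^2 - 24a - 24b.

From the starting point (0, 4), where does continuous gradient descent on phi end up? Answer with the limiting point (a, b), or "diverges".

phi is separable, so gradient descent decouples: a follows -∂phi/∂a, b follows -∂phi/∂b.
∂phi/∂a = -12(a - 2)(a - 1); at a=0 this is -24, so a increases.
∂phi/∂b = 12(b - 2)(b + 1); at b=4 this is 120, so b decreases.
a converges to its nearest critical value 1 (a local min of the a-part); b converges to 2. The iterate converges to (1, 2).

(1, 2)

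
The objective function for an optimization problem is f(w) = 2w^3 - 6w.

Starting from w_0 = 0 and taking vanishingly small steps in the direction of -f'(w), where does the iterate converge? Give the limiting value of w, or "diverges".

1

f'(w) = 6(w - 1)(w + 1), so f'(0) = -6.
Gradient descent moves in the -f' direction, i.e. w is increasing.
The nearest critical point in that direction is w = 1, where f'' = 12 > 0 (a local minimum). The iterate converges there.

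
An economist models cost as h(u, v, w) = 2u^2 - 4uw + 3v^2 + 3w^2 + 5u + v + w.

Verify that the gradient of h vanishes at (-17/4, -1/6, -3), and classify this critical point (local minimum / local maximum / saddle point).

∇h = (4u - 4w + 5, 6v + 1, -4u + 6w + 1); substituting (-17/4, -1/6, -3) gives ∇h = (0, 0, 0), so (-17/4, -1/6, -3) is indeed a critical point.
The Hessian is constant: H = [[4, 0, -4], [0, 6, 0], [-4, 0, 6]].
Leading principal minors: Δ₁ = 4, Δ₂ = 24, Δ₃ = 48.
All leading minors are positive, so H is positive definite: a local minimum.

local minimum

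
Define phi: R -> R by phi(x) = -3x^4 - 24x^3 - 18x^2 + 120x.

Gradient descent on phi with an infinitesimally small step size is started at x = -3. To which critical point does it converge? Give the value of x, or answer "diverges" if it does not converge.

-2

phi'(x) = -12(x - 1)(x + 2)(x + 5), so phi'(-3) = -96.
Gradient descent moves in the -phi' direction, i.e. x is increasing.
The nearest critical point in that direction is x = -2, where phi'' = 108 > 0 (a local minimum). The iterate converges there.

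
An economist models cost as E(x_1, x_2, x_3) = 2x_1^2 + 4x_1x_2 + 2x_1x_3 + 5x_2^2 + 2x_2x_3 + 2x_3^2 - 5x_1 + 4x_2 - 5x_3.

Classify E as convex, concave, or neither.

convex

E is quadratic, so its Hessian is the constant matrix H = [[4, 4, 2], [4, 10, 2], [2, 2, 4]].
Leading principal minors: 4, 24, 72.
All positive ⇒ H ≻ 0 ⇒ convex.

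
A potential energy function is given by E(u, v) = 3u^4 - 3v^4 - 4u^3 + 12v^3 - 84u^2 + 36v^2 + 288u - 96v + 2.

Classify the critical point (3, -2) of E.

The mixed partial ∂²E/∂u∂v is 0, so the Hessian at any point is diag(E_uu, E_vv) = diag(12(3u^2 - 2u - 14), 36(-v^2 + 2v + 2)).
At (3, -2): H = diag(84, -216).
The eigenvalues have opposite signs, so H is indefinite: a saddle point.

saddle point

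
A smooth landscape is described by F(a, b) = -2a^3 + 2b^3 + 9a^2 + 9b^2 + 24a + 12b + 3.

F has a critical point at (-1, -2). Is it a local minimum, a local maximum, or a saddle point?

saddle point

The mixed partial ∂²F/∂a∂b is 0, so the Hessian at any point is diag(F_aa, F_bb) = diag(6(-2a + 3), 6(2b + 3)).
At (-1, -2): H = diag(30, -6).
The eigenvalues have opposite signs, so H is indefinite: a saddle point.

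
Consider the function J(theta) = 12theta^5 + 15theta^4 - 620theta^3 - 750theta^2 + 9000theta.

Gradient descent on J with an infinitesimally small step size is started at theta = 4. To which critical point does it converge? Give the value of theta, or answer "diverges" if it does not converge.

J'(theta) = 60(theta - 5)(theta - 2)(theta + 3)(theta + 5), so J'(4) = -7560.
Gradient descent moves in the -J' direction, i.e. theta is increasing.
The nearest critical point in that direction is theta = 5, where J'' = 14400 > 0 (a local minimum). The iterate converges there.

5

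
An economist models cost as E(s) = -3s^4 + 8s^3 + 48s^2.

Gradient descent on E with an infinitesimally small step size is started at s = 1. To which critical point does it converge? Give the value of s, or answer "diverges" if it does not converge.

0

E'(s) = -12s(s - 4)(s + 2), so E'(1) = 108.
Gradient descent moves in the -E' direction, i.e. s is decreasing.
The nearest critical point in that direction is s = 0, where E'' = 96 > 0 (a local minimum). The iterate converges there.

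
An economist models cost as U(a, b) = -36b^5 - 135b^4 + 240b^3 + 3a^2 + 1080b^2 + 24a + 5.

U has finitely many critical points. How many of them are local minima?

2

U separates as a function of a plus a function of b, so ∇U=0 decouples.
∂U/∂a = 6(a + 4) = 0 at a ∈ {-4}; ∂U/∂b = -180b(b - 2)(b + 2)(b + 3) = 0 at b ∈ {-3, -2, 0, 2}.
The Hessian is diagonal: diag(U_aa, U_bb). Second derivatives: U_aa(-4)=6; U_bb(-3)=2700, U_bb(-2)=-1440, U_bb(0)=2160, U_bb(2)=-7200.
Local minima occur where both diagonal entries positive: (-4, -3), (-4, 0). Count: 2.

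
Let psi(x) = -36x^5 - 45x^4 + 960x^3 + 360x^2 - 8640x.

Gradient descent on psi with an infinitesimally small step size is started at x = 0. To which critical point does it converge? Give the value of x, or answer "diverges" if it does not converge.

2

psi'(x) = -180(x - 3)(x - 2)(x + 2)(x + 4), so psi'(0) = -8640.
Gradient descent moves in the -psi' direction, i.e. x is increasing.
The nearest critical point in that direction is x = 2, where psi'' = 4320 > 0 (a local minimum). The iterate converges there.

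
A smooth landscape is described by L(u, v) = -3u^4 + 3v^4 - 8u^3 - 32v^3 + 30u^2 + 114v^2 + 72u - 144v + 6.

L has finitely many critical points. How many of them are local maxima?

2

L separates as a function of u plus a function of v, so ∇L=0 decouples.
∂L/∂u = -12(u - 2)(u + 1)(u + 3) = 0 at u ∈ {-3, -1, 2}; ∂L/∂v = 12(v - 4)(v - 3)(v - 1) = 0 at v ∈ {1, 3, 4}.
The Hessian is diagonal: diag(L_uu, L_vv). Second derivatives: L_uu(-3)=-120, L_uu(-1)=72, L_uu(2)=-180; L_vv(1)=72, L_vv(3)=-24, L_vv(4)=36.
Local maxima occur where both diagonal entries negative: (-3, 3), (2, 3). Count: 2.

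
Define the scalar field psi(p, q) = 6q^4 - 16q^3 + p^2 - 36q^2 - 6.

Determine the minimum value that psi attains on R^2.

-276

psi(p,q) separates as A(p) + B(q) − 6, so its minimum is min A + min B − 6.
A'(p) = 2p vanishes at p ∈ {0}; B'(q) = 24q(q - 3)(q + 1) vanishes at q ∈ {-1, 0, 3}.
Local minima of A (where A''>0): A(0)=0. Local minima of B: B(-1)=-14, B(3)=-270.
So the global minimum of psi is A(0) + B(3) − 6 = 0 − 270 − 6 = -276, attained at (0, 3).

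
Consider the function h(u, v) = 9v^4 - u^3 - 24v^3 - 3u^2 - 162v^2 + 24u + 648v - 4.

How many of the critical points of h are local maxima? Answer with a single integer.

h separates as a function of u plus a function of v, so ∇h=0 decouples.
∂h/∂u = -3(u - 2)(u + 4) = 0 at u ∈ {-4, 2}; ∂h/∂v = 36(v - 3)(v - 2)(v + 3) = 0 at v ∈ {-3, 2, 3}.
The Hessian is diagonal: diag(h_uu, h_vv). Second derivatives: h_uu(-4)=18, h_uu(2)=-18; h_vv(-3)=1080, h_vv(2)=-180, h_vv(3)=216.
Local maxima occur where both diagonal entries negative: (2, 2). Count: 1.

1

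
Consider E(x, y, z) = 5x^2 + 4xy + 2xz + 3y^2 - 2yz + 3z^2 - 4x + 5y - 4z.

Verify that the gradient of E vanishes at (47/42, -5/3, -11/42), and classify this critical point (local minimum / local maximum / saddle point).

∇E = (10x + 4y + 2z - 4, 4x + 6y - 2z + 5, 2x - 2y + 6z - 4); substituting (47/42, -5/3, -11/42) gives ∇E = (0, 0, 0), so (47/42, -5/3, -11/42) is indeed a critical point.
The Hessian is constant: H = [[10, 4, 2], [4, 6, -2], [2, -2, 6]].
Leading principal minors: Δ₁ = 10, Δ₂ = 44, Δ₃ = 168.
All leading minors are positive, so H is positive definite: a local minimum.

local minimum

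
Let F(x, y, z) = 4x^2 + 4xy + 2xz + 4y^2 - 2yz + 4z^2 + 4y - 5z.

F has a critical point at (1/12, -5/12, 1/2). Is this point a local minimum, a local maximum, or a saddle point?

The Hessian is constant: H = [[8, 4, 2], [4, 8, -2], [2, -2, 8]].
Leading principal minors: Δ₁ = 8, Δ₂ = 48, Δ₃ = 288.
All leading minors are positive, so H is positive definite: a local minimum.

local minimum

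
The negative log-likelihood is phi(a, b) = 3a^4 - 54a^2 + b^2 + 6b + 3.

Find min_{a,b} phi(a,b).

phi(a,b) separates as P(a) + Q(b) + 3, so its minimum is min P + min Q + 3.
P'(a) = 12a(a - 3)(a + 3) vanishes at a ∈ {-3, 0, 3}; Q'(b) = 2b + 6 vanishes at b ∈ {-3}.
Local minima of P (where P''>0): P(-3)=-243, P(3)=-243. Local minima of Q: Q(-3)=-9.
So the global minimum of phi is P(-3) + Q(-3) + 3 = -243 − 9 + 3 = -249, attained at (-3, -3).

-249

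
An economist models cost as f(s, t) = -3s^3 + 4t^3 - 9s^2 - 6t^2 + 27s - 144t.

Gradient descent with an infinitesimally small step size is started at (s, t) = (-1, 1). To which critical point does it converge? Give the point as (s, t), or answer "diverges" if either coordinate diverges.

f is separable, so gradient descent decouples: s follows -∂f/∂s, t follows -∂f/∂t.
∂f/∂s = -9(s - 1)(s + 3); at s=-1 this is 36, so s decreases.
∂f/∂t = 12(t - 4)(t + 3); at t=1 this is -144, so t increases.
s converges to its nearest critical value -3 (a local min of the s-part); t converges to 4. The iterate converges to (-3, 4).

(-3, 4)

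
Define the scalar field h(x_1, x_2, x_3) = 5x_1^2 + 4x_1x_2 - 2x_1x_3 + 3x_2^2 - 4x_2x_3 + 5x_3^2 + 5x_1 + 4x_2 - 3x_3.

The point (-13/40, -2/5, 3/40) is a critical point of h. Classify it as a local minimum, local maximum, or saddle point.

local minimum

The Hessian is constant: H = [[10, 4, -2], [4, 6, -4], [-2, -4, 10]].
Leading principal minors: Δ₁ = 10, Δ₂ = 44, Δ₃ = 320.
All leading minors are positive, so H is positive definite: a local minimum.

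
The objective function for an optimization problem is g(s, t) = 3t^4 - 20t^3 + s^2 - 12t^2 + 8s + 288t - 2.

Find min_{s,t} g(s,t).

-434

g(s,t) separates as P(s) + Q(t) − 2, so its minimum is min P + min Q − 2.
P'(s) = 2s + 8 vanishes at s ∈ {-4}; Q'(t) = 12(t - 4)(t - 3)(t + 2) vanishes at t ∈ {-2, 3, 4}.
Local minima of P (where P''>0): P(-4)=-16. Local minima of Q: Q(-2)=-416, Q(4)=448.
So the global minimum of g is P(-4) + Q(-2) − 2 = -16 − 416 − 2 = -434, attained at (-4, -2).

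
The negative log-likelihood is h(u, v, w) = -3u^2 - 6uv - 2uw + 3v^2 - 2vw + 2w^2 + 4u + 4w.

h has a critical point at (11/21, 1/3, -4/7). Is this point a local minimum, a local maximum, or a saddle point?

The Hessian is constant: H = [[-6, -6, -2], [-6, 6, -2], [-2, -2, 4]].
Leading principal minors: Δ₁ = -6, Δ₂ = -72, Δ₃ = -336.
The minors fit neither the all-positive nor the alternating-sign pattern, so H is indefinite: a saddle point.

saddle point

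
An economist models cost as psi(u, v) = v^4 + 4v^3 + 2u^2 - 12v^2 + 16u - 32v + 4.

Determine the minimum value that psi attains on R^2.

-92

psi(u,v) separates as P(u) + Q(v) + 4, so its minimum is min P + min Q + 4.
P'(u) = 4u + 16 vanishes at u ∈ {-4}; Q'(v) = 4(v - 2)(v + 1)(v + 4) vanishes at v ∈ {-4, -1, 2}.
Local minima of P (where P''>0): P(-4)=-32. Local minima of Q: Q(-4)=-64, Q(2)=-64.
So the global minimum of psi is P(-4) + Q(-4) + 4 = -32 − 64 + 4 = -92, attained at (-4, -4).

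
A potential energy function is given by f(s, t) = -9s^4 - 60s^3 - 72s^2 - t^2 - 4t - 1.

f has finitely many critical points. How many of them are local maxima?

f separates as a function of s plus a function of t, so ∇f=0 decouples.
∂f/∂s = -36s(s + 1)(s + 4) = 0 at s ∈ {-4, -1, 0}; ∂f/∂t = -2(t + 2) = 0 at t ∈ {-2}.
The Hessian is diagonal: diag(f_ss, f_tt). Second derivatives: f_ss(-4)=-432, f_ss(-1)=108, f_ss(0)=-144; f_tt(-2)=-2.
Local maxima occur where both diagonal entries negative: (-4, -2), (0, -2). Count: 2.

2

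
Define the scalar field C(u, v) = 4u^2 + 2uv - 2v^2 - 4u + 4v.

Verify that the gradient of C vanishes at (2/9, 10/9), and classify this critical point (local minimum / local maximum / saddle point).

saddle point

∇C = (8u + 2v - 4, 2u - 4v + 4); substituting (2/9, 10/9) gives ∇C = (0, 0), so (2/9, 10/9) is indeed a critical point.
The Hessian of C is constant: H = [[8, 2], [2, -4]].
det(H) = 8·(-4) − 2² = -36.
Since det(H) < 0, H is indefinite and the critical point is a saddle point.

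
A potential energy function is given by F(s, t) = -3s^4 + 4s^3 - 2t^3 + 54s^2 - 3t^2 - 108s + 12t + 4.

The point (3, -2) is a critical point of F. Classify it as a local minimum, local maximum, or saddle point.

The mixed partial ∂²F/∂s∂t is 0, so the Hessian at any point is diag(F_ss, F_tt) = diag(12(-3s^2 + 2s + 9), -6(2t + 1)).
At (3, -2): H = diag(-144, 18).
The eigenvalues have opposite signs, so H is indefinite: a saddle point.

saddle point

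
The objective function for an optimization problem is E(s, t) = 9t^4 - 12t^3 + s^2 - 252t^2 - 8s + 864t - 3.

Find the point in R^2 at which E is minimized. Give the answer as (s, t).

E(s,t) separates as P(s) + Q(t) − 3, so its minimum is min P + min Q − 3.
P'(s) = 2s - 8 vanishes at s ∈ {4}; Q'(t) = 36(t - 3)(t - 2)(t + 4) vanishes at t ∈ {-4, 2, 3}.
Local minima of P (where P''>0): P(4)=-16. Local minima of Q: Q(-4)=-4416, Q(3)=729.
So the global minimum of E is P(4) + Q(-4) − 3 = -16 − 4416 − 3 = -4435, attained at (4, -4).

(4, -4)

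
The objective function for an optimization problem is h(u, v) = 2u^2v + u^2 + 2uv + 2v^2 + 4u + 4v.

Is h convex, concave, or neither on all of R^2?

The term 2u^2v is cubic, so the Hessian is not constant.
∂²h/∂u² = 4v + 2, which takes both signs as v varies (negative for sufficiently negative v). A diagonal entry of the Hessian changing sign means the Hessian is neither positive- nor negative-semidefinite on all of R^2.

neither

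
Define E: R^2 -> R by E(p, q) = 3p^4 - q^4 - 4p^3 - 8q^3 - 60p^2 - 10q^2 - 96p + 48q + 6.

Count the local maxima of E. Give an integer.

2

E separates as a function of p plus a function of q, so ∇E=0 decouples.
∂E/∂p = 12(p - 4)(p + 1)(p + 2) = 0 at p ∈ {-2, -1, 4}; ∂E/∂q = -4(q - 1)(q + 3)(q + 4) = 0 at q ∈ {-4, -3, 1}.
The Hessian is diagonal: diag(E_pp, E_qq). Second derivatives: E_pp(-2)=72, E_pp(-1)=-60, E_pp(4)=360; E_qq(-4)=-20, E_qq(-3)=16, E_qq(1)=-80.
Local maxima occur where both diagonal entries negative: (-1, -4), (-1, 1). Count: 2.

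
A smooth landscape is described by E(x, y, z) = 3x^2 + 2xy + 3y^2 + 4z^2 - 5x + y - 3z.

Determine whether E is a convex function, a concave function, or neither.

E is quadratic, so its Hessian is the constant matrix H = [[6, 2, 0], [2, 6, 0], [0, 0, 8]].
Leading principal minors: 6, 32, 256.
All positive ⇒ H ≻ 0 ⇒ convex.

convex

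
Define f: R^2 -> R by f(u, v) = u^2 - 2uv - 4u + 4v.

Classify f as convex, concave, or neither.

neither

f is quadratic, so its Hessian is the constant matrix H = [[2, -2], [-2, 0]].
det(H) = -4, tr(H) = 2.
det(H) < 0, so H is indefinite: neither convex nor concave.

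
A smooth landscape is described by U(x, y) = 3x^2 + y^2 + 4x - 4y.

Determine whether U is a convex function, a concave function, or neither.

U is quadratic, so its Hessian is the constant matrix H = [[6, 0], [0, 2]].
det(H) = 12, tr(H) = 8.
det(H) > 0 and tr(H) > 0, so H is positive definite everywhere: convex.

convex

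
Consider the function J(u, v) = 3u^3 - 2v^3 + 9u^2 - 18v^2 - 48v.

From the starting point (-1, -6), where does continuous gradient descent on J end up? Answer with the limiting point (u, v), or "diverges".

(0, -4)

J is separable, so gradient descent decouples: u follows -∂J/∂u, v follows -∂J/∂v.
∂J/∂u = 9u(u + 2); at u=-1 this is -9, so u increases.
∂J/∂v = -6(v + 2)(v + 4); at v=-6 this is -48, so v increases.
u converges to its nearest critical value 0 (a local min of the u-part); v converges to -4. The iterate converges to (0, -4).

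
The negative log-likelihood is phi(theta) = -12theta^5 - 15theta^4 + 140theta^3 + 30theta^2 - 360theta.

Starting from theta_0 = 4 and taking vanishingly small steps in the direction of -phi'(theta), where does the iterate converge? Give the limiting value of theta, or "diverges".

diverges

phi'(theta) = -60(theta - 2)(theta - 1)(theta + 1)(theta + 3), so phi'(4) = -12600.
Gradient descent moves in the -phi' direction, i.e. theta is increasing.
There is no critical point above theta=4, and phi' keeps the same sign, so the iterate runs off to +∞.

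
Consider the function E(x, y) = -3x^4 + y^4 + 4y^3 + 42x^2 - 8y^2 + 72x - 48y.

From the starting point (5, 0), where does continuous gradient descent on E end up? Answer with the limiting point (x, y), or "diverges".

E is separable, so gradient descent decouples: x follows -∂E/∂x, y follows -∂E/∂y.
∂E/∂x = -12(x - 3)(x + 1)(x + 2); at x=5 this is -1008, so x increases.
∂E/∂y = 4(y - 2)(y + 2)(y + 3); at y=0 this is -48, so y increases.
The x-coordinate has no critical point in that direction and runs off to infinity.

diverges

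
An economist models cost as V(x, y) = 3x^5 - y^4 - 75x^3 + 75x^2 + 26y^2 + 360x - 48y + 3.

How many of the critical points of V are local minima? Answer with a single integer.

V separates as a function of x plus a function of y, so ∇V=0 decouples.
∂V/∂x = 15(x - 3)(x - 2)(x + 1)(x + 4) = 0 at x ∈ {-4, -1, 2, 3}; ∂V/∂y = -4(y - 3)(y - 1)(y + 4) = 0 at y ∈ {-4, 1, 3}.
The Hessian is diagonal: diag(V_xx, V_yy). Second derivatives: V_xx(-4)=-1890, V_xx(-1)=540, V_xx(2)=-270, V_xx(3)=420; V_yy(-4)=-140, V_yy(1)=40, V_yy(3)=-56.
Local minima occur where both diagonal entries positive: (-1, 1), (3, 1). Count: 2.

2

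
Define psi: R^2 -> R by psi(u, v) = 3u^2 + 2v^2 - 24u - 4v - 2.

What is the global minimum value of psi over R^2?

-52

psi(u,v) separates as P(u) + Q(v) − 2, so its minimum is min P + min Q − 2.
P'(u) = 6u - 24 vanishes at u ∈ {4}; Q'(v) = 4v - 4 vanishes at v ∈ {1}.
Local minima of P (where P''>0): P(4)=-48. Local minima of Q: Q(1)=-2.
So the global minimum of psi is P(4) + Q(1) − 2 = -48 − 2 − 2 = -52, attained at (4, 1).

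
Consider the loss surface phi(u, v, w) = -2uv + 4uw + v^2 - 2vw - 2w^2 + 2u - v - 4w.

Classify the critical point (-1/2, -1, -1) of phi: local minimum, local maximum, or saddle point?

The Hessian is constant: H = [[0, -2, 4], [-2, 2, -2], [4, -2, -4]].
Leading principal minors: Δ₁ = 0, Δ₂ = -4, Δ₃ = 16.
The minors fit neither the all-positive nor the alternating-sign pattern, so H is indefinite: a saddle point.

saddle point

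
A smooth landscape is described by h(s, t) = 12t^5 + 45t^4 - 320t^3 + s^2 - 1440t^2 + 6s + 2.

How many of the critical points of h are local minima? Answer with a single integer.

h separates as a function of s plus a function of t, so ∇h=0 decouples.
∂h/∂s = 2(s + 3) = 0 at s ∈ {-3}; ∂h/∂t = 60t(t - 4)(t + 3)(t + 4) = 0 at t ∈ {-4, -3, 0, 4}.
The Hessian is diagonal: diag(h_ss, h_tt). Second derivatives: h_ss(-3)=2; h_tt(-4)=-1920, h_tt(-3)=1260, h_tt(0)=-2880, h_tt(4)=13440.
Local minima occur where both diagonal entries positive: (-3, -3), (-3, 4). Count: 2.

2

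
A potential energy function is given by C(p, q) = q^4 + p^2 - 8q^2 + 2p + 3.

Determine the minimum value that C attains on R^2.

-14

C(p,q) separates as A(p) + B(q) + 3, so its minimum is min A + min B + 3.
A'(p) = 2p + 2 vanishes at p ∈ {-1}; B'(q) = 4q(q - 2)(q + 2) vanishes at q ∈ {-2, 0, 2}.
Local minima of A (where A''>0): A(-1)=-1. Local minima of B: B(-2)=-16, B(2)=-16.
So the global minimum of C is A(-1) + B(-2) + 3 = -1 − 16 + 3 = -14, attained at (-1, -2).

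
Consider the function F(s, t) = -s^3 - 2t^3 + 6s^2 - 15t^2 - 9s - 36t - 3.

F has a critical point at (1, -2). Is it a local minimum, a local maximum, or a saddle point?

The mixed partial ∂²F/∂s∂t is 0, so the Hessian at any point is diag(F_ss, F_tt) = diag(6(-s + 2), -6(2t + 5)).
At (1, -2): H = diag(6, -6).
The eigenvalues have opposite signs, so H is indefinite: a saddle point.

saddle point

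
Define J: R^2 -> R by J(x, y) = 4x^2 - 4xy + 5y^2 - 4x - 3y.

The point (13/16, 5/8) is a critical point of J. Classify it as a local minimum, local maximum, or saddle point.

local minimum

The Hessian of J is constant: H = [[8, -4], [-4, 10]].
det(H) = 8·10 − (-4)² = 64.
det(H) > 0 and tr(H) = 18 > 0, so H is positive definite and the point is a local minimum.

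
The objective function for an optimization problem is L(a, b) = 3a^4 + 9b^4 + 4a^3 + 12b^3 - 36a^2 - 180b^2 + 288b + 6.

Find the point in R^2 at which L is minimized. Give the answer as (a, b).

L(a,b) separates as P(a) + Q(b) + 6, so its minimum is min P + min Q + 6.
P'(a) = 12a(a - 2)(a + 3) vanishes at a ∈ {-3, 0, 2}; Q'(b) = 36(b - 2)(b - 1)(b + 4) vanishes at b ∈ {-4, 1, 2}.
Local minima of P (where P''>0): P(-3)=-189, P(2)=-64. Local minima of Q: Q(-4)=-2496, Q(2)=96.
So the global minimum of L is P(-3) + Q(-4) + 6 = -189 − 2496 + 6 = -2679, attained at (-3, -4).

(-3, -4)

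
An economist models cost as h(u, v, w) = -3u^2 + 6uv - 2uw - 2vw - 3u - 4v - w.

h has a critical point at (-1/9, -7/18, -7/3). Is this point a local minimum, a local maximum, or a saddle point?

The Hessian is constant: H = [[-6, 6, -2], [6, 0, -2], [-2, -2, 0]].
Leading principal minors: Δ₁ = -6, Δ₂ = -36, Δ₃ = 72.
The minors fit neither the all-positive nor the alternating-sign pattern, so H is indefinite: a saddle point.

saddle point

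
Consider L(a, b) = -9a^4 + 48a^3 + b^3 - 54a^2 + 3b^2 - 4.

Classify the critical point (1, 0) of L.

local minimum

The mixed partial ∂²L/∂a∂b is 0, so the Hessian at any point is diag(L_aa, L_bb) = diag(36(-3a^2 + 8a - 3), 6(b + 1)).
At (1, 0): H = diag(72, 6).
Both eigenvalues are positive, so H is positive definite: a local minimum.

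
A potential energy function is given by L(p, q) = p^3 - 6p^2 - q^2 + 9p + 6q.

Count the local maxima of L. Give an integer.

L separates as a function of p plus a function of q, so ∇L=0 decouples.
∂L/∂p = 3(p - 3)(p - 1) = 0 at p ∈ {1, 3}; ∂L/∂q = -2(q - 3) = 0 at q ∈ {3}.
The Hessian is diagonal: diag(L_pp, L_qq). Second derivatives: L_pp(1)=-6, L_pp(3)=6; L_qq(3)=-2.
Local maxima occur where both diagonal entries negative: (1, 3). Count: 1.

1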